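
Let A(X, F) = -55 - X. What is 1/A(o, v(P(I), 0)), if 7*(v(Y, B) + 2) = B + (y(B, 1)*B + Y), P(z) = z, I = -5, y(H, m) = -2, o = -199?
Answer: 1/144 ≈ 0.0069444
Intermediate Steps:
v(Y, B) = -2 - B/7 + Y/7 (v(Y, B) = -2 + (B + (-2*B + Y))/7 = -2 + (B + (Y - 2*B))/7 = -2 + (Y - B)/7 = -2 + (-B/7 + Y/7) = -2 - B/7 + Y/7)
1/A(o, v(P(I), 0)) = 1/(-55 - 1*(-199)) = 1/(-55 + 199) = 1/144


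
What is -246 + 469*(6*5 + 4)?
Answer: 15700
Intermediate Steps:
-246 + 469*(6*5 + 4) = -246 + 469*(30 + 4) = -246 + 469*34 = -246 + 15946 = 15700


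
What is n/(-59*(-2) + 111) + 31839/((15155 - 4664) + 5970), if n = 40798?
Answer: 226289003/1256523 ≈ 180.09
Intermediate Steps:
n/(-59*(-2) + 111) + 31839/((15155 - 4664) + 5970) = 40798/(-59*(-2) + 111) + 31839/((15155 - 4664) + 5970) = 40798/(118 + 111) + 31839/(10491 + 5970) = 40798/229 + 31839/16461 = 40798*(1/229) + 31839*(1/16461) = 40798/229 + 10613/5487 = 226289003/1256523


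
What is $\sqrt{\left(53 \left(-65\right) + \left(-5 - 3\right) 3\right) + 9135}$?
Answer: $\sqrt{5666} \approx 75.273$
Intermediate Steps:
$\sqrt{\left(53 \left(-65\right) + \left(-5 - 3\right) 3\right) + 9135} = \sqrt{\left(-3445 - 24\right) + 9135} = \sqrt{-3469 + 9135} = \sqrt{5666}$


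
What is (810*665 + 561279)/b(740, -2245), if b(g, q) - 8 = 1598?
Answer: 1099929/1606 ≈ 684.89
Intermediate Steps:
b(g, q) = 1606 (b(g, q) = 8 + 1598 = 1606)
(810*665 + 561279)/b(740, -2245) = (810*665 + 561279)/1606 = (538650 + 561279)*(1/1606) = 1099929*(1/1606) = 1099929/1606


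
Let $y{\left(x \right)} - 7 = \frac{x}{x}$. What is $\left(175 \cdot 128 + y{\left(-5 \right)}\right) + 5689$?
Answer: $28097$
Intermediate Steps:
$y{\left(x \right)} = 8$ ($y{\left(x \right)} = 7 + \frac{x}{x} = 7 + 1 = 8$)
$\left(175 \cdot 128 + y{\left(-5 \right)}\right) + 5689 = \left(175 \cdot 128 + 8\right) + 5689 = \left(22400 + 8\right) + 5689 = 22408 + 5689 = 28097$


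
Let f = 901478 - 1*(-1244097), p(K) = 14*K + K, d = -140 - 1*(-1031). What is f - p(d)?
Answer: 2132210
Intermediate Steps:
d = 891 (d = -140 + 1031 = 891)
p(K) = 15*K
f = 2145575 (f = 901478 + 1244097 = 2145575)
f - p(d) = 2145575 - 15*891 = 2145575 - 1*13365 = 2145575 - 13365 = 2132210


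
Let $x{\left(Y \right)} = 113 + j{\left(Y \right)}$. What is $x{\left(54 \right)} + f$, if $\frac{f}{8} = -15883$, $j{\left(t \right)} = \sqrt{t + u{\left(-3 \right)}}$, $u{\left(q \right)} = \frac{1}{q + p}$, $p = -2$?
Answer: $-126951 + \frac{\sqrt{1345}}{5} \approx -1.2694 \cdot 10^{5}$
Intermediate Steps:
$u{\left(q \right)} = \frac{1}{-2 + q}$ ($u{\left(q \right)} = \frac{1}{q - 2} = \frac{1}{-2 + q}$)
$j{\left(t \right)} = \sqrt{- \frac{1}{5} + t}$ ($j{\left(t \right)} = \sqrt{t + \frac{1}{-2 - 3}} = \sqrt{t + \frac{1}{-5}} = \sqrt{t - \frac{1}{5}} = \sqrt{- \frac{1}{5} + t}$)
$f = -127064$ ($f = 8 \left(-15883\right) = -127064$)
$x{\left(Y \right)} = 113 + \frac{\sqrt{-5 + 25 Y}}{5}$
$x{\left(54 \right)} + f = \left(113 + \frac{\sqrt{-5 + 25 \cdot 54}}{5}\right) - 127064 = \left(113 + \frac{\sqrt{-5 + 1350}}{5}\right) - 127064 = \left(113 + \frac{\sqrt{1345}}{5}\right) - 127064 = -126951 + \frac{\sqrt{1345}}{5}$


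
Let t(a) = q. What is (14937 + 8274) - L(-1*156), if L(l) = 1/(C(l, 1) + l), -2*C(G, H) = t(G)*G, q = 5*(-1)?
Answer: 12673207/546 ≈ 23211.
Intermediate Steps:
q = -5
t(a) = -5
C(G, H) = 5*G/2 (C(G, H) = -(-5)*G/2 = 5*G/2)
L(l) = 2/(7*l) (L(l) = 1/(5*l/2 + l) = 1/(7*l/2) = 2/(7*l))
(14937 + 8274) - L(-1*156) = (14937 + 8274) - 2/(7*((-1*156))) = 23211 - 2/(7*(-156)) = 23211 - 2*(-1)/(7*156) = 23211 - 1*(-1/546) = 23211 + 1/546 = 12673207/546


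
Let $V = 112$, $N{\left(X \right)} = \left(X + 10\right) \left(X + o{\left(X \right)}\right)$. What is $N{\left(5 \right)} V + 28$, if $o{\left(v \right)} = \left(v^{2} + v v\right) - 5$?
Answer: $84028$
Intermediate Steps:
$o{\left(v \right)} = -5 + 2 v^{2}$ ($o{\left(v \right)} = \left(v^{2} + v^{2}\right) - 5 = 2 v^{2} - 5 = -5 + 2 v^{2}$)
$N{\left(X \right)} = \left(10 + X\right) \left(-5 + X + 2 X^{2}\right)$ ($N{\left(X \right)} = \left(X + 10\right) \left(X + \left(-5 + 2 X^{2}\right)\right) = \left(10 + X\right) \left(-5 + X + 2 X^{2}\right)$)
$N{\left(5 \right)} V + 28 = \left(-50 + 2 \cdot 5^{3} + 5 \cdot 5 + 21 \cdot 5^{2}\right) 112 + 28 = \left(-50 + 2 \cdot 125 + 25 + 21 \cdot 25\right) 112 + 28 = \left(-50 + 250 + 25 + 525\right) 112 + 28 = 750 \cdot 112 + 28 = 84000 + 28 = 84028$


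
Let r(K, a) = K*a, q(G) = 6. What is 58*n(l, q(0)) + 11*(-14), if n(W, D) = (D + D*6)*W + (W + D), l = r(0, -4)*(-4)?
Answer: 194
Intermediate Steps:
l = 0 (l = (0*(-4))*(-4) = 0*(-4) = 0)
n(W, D) = D + W + 7*D*W (n(W, D) = (D + 6*D)*W + (D + W) = (7*D)*W + (D + W) = 7*D*W + (D + W) = D + W + 7*D*W)
58*n(l, q(0)) + 11*(-14) = 58*(6 + 0 + 7*6*0) + 11*(-14) = 58*(6 + 0 + 0) - 154 = 58*6 - 154 = 348 - 154 = 194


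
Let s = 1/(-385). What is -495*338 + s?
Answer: -64414351/385 ≈ -1.6731e+5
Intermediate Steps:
s = -1/385 ≈ -0.0025974
-495*338 + s = -495*338 - 1/385 = -167310 - 1/385 = -64414351/385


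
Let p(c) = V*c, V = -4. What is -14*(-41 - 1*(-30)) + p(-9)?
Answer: 190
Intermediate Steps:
p(c) = -4*c
-14*(-41 - 1*(-30)) + p(-9) = -14*(-41 - 1*(-30)) - 4*(-9) = -14*(-41 + 30) + 36 = -14*(-11) + 36 = 154 + 36 = 190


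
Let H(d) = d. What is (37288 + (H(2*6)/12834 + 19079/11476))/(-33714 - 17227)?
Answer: -915355484165/1250457081324 ≈ -0.73202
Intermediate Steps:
(37288 + (H(2*6)/12834 + 19079/11476))/(-33714 - 17227) = (37288 + ((2*6)/12834 + 19079/11476))/(-33714 - 17227) = (37288 + (12*(1/12834) + 19079*(1/11476)))/(-50941) = (37288 + (2/2139 + 19079/11476))*(-1/50941) = (37288 + 40832933/24547164)*(-1/50941) = (915355484165/24547164)*(-1/50941) = -915355484165/1250457081324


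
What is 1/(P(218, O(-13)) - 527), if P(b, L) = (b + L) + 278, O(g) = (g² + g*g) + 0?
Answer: 1/307 ≈ 0.0032573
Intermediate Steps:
O(g) = 2*g² (O(g) = (g² + g²) + 0 = 2*g² + 0 = 2*g²)
P(b, L) = 278 + L + b (P(b, L) = (L + b) + 278 = 278 + L + b)
1/(P(218, O(-13)) - 527) = 1/((278 + 2*(-13)² + 218) - 527) = 1/((278 + 2*169 + 218) - 527) = 1/((278 + 338 + 218) - 527) = 1/(834 - 527) = 1/307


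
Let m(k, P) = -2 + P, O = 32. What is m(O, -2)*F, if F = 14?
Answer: -56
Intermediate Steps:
m(O, -2)*F = (-2 - 2)*14 = -4*14 = -56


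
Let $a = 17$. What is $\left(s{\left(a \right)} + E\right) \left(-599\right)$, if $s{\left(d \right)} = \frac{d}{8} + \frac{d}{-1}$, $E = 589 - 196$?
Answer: $- \frac{1811975}{8} \approx -2.265 \cdot 10^{5}$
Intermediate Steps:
$E = 393$
$s{\left(d \right)} = - \frac{7 d}{8}$ ($s{\left(d \right)} = d \frac{1}{8} + d \left(-1\right) = \frac{d}{8} - d = - \frac{7 d}{8}$)
$\left(s{\left(a \right)} + E\right) \left(-599\right) = \left(\left(- \frac{7}{8}\right) 17 + 393\right) \left(-599\right) = \left(- \frac{119}{8} + 393\right) \left(-599\right) = \frac{3025}{8} \left(-599\right) = - \frac{1811975}{8}$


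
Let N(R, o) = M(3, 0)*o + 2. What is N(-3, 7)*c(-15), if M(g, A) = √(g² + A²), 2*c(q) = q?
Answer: -345/2 ≈ -172.50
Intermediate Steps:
c(q) = q/2
M(g, A) = √(A² + g²)
N(R, o) = 2 + 3*o (N(R, o) = √(0² + 3²)*o + 2 = √(0 + 9)*o + 2 = √9*o + 2 = 3*o + 2 = 2 + 3*o)
N(-3, 7)*c(-15) = (2 + 3*7)*((½)*(-15)) = (2 + 21)*(-15/2) = 23*(-15/2) = -345/2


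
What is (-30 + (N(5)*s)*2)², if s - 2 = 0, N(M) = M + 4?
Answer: 36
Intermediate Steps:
N(M) = 4 + M
s = 2 (s = 2 + 0 = 2)
(-30 + (N(5)*s)*2)² = (-30 + ((4 + 5)*2)*2)² = (-30 + (9*2)*2)² = (-30 + 18*2)² = (-30 + 36)² = 6² = 36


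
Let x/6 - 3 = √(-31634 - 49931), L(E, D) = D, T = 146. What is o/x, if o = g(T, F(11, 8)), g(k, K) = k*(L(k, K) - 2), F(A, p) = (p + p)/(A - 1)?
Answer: -73/203935 + 73*I*√81565/611805 ≈ -0.00035796 + 0.034077*I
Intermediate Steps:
F(A, p) = 2*p/(-1 + A) (F(A, p) = (2*p)/(-1 + A) = 2*p/(-1 + A))
g(k, K) = k*(-2 + K) (g(k, K) = k*(K - 2) = k*(-2 + K))
o = -292/5 (o = 146*(-2 + 2*8/(-1 + 11)) = 146*(-2 + 2*8/10) = 146*(-2 + 2*8*(⅒)) = 146*(-2 + 8/5) = 146*(-⅖) = -292/5 ≈ -58.400)
x = 18 + 6*I*√81565 (x = 18 + 6*√(-31634 - 49931) = 18 + 6*√(-81565) = 18 + 6*(I*√81565) = 18 + 6*I*√81565 ≈ 18.0 + 1713.6*I)
o/x = -292/(5*(18 + 6*I*√81565))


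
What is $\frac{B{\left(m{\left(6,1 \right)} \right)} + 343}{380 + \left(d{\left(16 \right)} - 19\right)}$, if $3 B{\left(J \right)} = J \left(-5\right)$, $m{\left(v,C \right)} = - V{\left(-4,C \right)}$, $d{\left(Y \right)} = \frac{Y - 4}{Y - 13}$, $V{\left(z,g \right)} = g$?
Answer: $\frac{1034}{1095} \approx 0.94429$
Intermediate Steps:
$d{\left(Y \right)} = \frac{-4 + Y}{-13 + Y}$
$m{\left(v,C \right)} = - C$
$B{\left(J \right)} = - \frac{5 J}{3}$ ($B{\left(J \right)} = \frac{J \left(-5\right)}{3} = \frac{\left(-5\right) J}{3} = - \frac{5 J}{3}$)
$\frac{B{\left(m{\left(6,1 \right)} \right)} + 343}{380 + \left(d{\left(16 \right)} - 19\right)} = \frac{- \frac{5 \left(\left(-1\right) 1\right)}{3} + 343}{380 - \left(19 - \frac{-4 + 16}{-13 + 16}\right)} = \frac{\left(- \frac{5}{3}\right) \left(-1\right) + 343}{380 - \left(19 - \frac{1}{3} \cdot 12\right)} = \frac{\frac{5}{3} + 343}{380 + \left(\frac{1}{3} \cdot 12 - 19\right)} = \frac{1034}{3 \left(380 + \left(4 - 19\right)\right)} = \frac{1034}{3 \left(380 - 15\right)} = \frac{1034}{3 \cdot 365} = \frac{1034}{3} \cdot \frac{1}{365} = \frac{1034}{1095}$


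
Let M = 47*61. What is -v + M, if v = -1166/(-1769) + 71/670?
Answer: 3397147591/1185230 ≈ 2866.2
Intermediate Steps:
v = 906819/1185230 (v = -1166*(-1/1769) + 71*(1/670) = 1166/1769 + 71/670 = 906819/1185230 ≈ 0.76510)
M = 2867
-v + M = -1*906819/1185230 + 2867 = -906819/1185230 + 2867 = 3397147591/1185230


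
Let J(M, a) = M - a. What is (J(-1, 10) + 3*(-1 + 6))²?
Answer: 16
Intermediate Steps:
(J(-1, 10) + 3*(-1 + 6))² = ((-1 - 1*10) + 3*(-1 + 6))² = ((-1 - 10) + 3*5)² = (-11 + 15)² = 4² = 16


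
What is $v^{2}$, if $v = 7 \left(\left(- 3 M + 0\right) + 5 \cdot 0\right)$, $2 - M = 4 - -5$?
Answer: $21609$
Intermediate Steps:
$M = -7$ ($M = 2 - \left(4 - -5\right) = 2 - \left(4 + 5\right) = 2 - 9 = -7$)
$v = 147$ ($v = 7 \left(\left(\left(-3\right) \left(-7\right) + 0\right) + 5 \cdot 0\right) = 7 \left(\left(21 + 0\right) + 0\right) = 7 \left(21 + 0\right) = 7 \cdot 21 = 147$)
$v^{2} = 147^{2} = 21609$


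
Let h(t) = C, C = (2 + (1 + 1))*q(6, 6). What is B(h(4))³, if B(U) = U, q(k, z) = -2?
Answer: -512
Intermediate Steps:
C = -8 (C = (2 + (1 + 1))*(-2) = (2 + 2)*(-2) = 4*(-2) = -8)
h(t) = -8
B(h(4))³ = (-8)³ = -512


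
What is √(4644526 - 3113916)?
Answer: √1530610 ≈ 1237.2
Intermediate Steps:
√(4644526 - 3113916) = √1530610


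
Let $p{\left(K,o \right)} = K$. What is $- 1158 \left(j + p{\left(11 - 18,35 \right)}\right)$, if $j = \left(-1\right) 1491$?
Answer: $1734684$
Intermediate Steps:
$j = -1491$
$- 1158 \left(j + p{\left(11 - 18,35 \right)}\right) = - 1158 \left(-1491 + \left(11 - 18\right)\right) = - 1158 \left(-1491 - 7\right) = \left(-1158\right) \left(-1498\right) = 1734684$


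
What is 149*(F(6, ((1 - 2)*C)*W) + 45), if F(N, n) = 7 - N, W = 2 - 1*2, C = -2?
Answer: 6854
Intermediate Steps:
W = 0 (W = 2 - 2 = 0)
149*(F(6, ((1 - 2)*C)*W) + 45) = 149*((7 - 1*6) + 45) = 149*((7 - 6) + 45) = 149*(1 + 45) = 149*46 = 6854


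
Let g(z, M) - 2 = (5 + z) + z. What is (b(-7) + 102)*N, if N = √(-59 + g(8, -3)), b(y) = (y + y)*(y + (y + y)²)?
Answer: -15264*I ≈ -15264.0*I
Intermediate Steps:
g(z, M) = 7 + 2*z (g(z, M) = 2 + ((5 + z) + z) = 2 + (5 + 2*z) = 7 + 2*z)
b(y) = 2*y*(y + 4*y²) (b(y) = (2*y)*(y + (2*y)²) = (2*y)*(y + 4*y²) = 2*y*(y + 4*y²))
N = 6*I (N = √(-59 + (7 + 2*8)) = √(-59 + (7 + 16)) = √(-59 + 23) = √(-36) = 6*I ≈ 6.0*I)
(b(-7) + 102)*N = ((-7)²*(2 + 8*(-7)) + 102)*(6*I) = (49*(2 - 56) + 102)*(6*I) = (49*(-54) + 102)*(6*I) = (-2646 + 102)*(6*I) = -15264*I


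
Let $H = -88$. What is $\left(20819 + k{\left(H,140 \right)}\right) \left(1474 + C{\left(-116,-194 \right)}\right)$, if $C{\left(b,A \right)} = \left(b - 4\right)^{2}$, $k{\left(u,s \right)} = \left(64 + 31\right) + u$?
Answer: $330591924$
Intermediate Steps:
$k{\left(u,s \right)} = 95 + u$
$C{\left(b,A \right)} = \left(-4 + b\right)^{2}$
$\left(20819 + k{\left(H,140 \right)}\right) \left(1474 + C{\left(-116,-194 \right)}\right) = \left(20819 + \left(95 - 88\right)\right) \left(1474 + \left(-4 - 116\right)^{2}\right) = \left(20819 + 7\right) \left(1474 + \left(-120\right)^{2}\right) = 20826 \left(1474 + 14400\right) = 20826 \cdot 15874 = 330591924$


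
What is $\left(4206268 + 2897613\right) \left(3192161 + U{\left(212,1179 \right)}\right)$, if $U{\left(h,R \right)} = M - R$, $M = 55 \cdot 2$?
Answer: $22669137828052$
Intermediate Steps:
$M = 110$
$U{\left(h,R \right)} = 110 - R$
$\left(4206268 + 2897613\right) \left(3192161 + U{\left(212,1179 \right)}\right) = \left(4206268 + 2897613\right) \left(3192161 + \left(110 - 1179\right)\right) = 7103881 \left(3192161 + \left(110 - 1179\right)\right) = 7103881 \left(3192161 - 1069\right) = 7103881 \cdot 3191092 = 22669137828052$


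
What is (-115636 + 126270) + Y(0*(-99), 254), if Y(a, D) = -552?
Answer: 10082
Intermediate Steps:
(-115636 + 126270) + Y(0*(-99), 254) = (-115636 + 126270) - 552 = 10634 - 552 = 10082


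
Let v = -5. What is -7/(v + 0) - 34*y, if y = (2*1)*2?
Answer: -673/5 ≈ -134.60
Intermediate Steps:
y = 4 (y = 2*2 = 4)
-7/(v + 0) - 34*y = -7/(-5 + 0) - 34*4 = -7/(-5) - 136 = -7*(-⅕) - 136 = 7/5 - 136 = -673/5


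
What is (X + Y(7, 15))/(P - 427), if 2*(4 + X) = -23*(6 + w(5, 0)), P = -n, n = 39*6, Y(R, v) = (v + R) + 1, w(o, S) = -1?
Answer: 77/1322 ≈ 0.058245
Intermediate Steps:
Y(R, v) = 1 + R + v (Y(R, v) = (R + v) + 1 = 1 + R + v)
n = 234
P = -234 (P = -1*234 = -234)
X = -123/2 (X = -4 + (-23*(6 - 1))/2 = -4 + (-23*5)/2 = -4 + (½)*(-115) = -4 - 115/2 = -123/2 ≈ -61.500)
(X + Y(7, 15))/(P - 427) = (-123/2 + (1 + 7 + 15))/(-234 - 427) = (-123/2 + 23)/(-661) = -77/2*(-1/661) = 77/1322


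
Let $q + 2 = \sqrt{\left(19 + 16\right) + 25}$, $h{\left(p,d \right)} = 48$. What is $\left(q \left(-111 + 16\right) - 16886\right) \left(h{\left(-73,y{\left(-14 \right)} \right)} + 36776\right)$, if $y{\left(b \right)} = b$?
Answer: $-614813504 - 6996560 \sqrt{15} \approx -6.4191 \cdot 10^{8}$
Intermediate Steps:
$q = -2 + 2 \sqrt{15}$ ($q = -2 + \sqrt{\left(19 + 16\right) + 25} = -2 + \sqrt{35 + 25} = -2 + \sqrt{60} = -2 + 2 \sqrt{15} \approx 5.746$)
$\left(q \left(-111 + 16\right) - 16886\right) \left(h{\left(-73,y{\left(-14 \right)} \right)} + 36776\right) = \left(\left(-2 + 2 \sqrt{15}\right) \left(-111 + 16\right) - 16886\right) \left(48 + 36776\right) = \left(\left(-2 + 2 \sqrt{15}\right) \left(-95\right) - 16886\right) 36824 = \left(\left(190 - 190 \sqrt{15}\right) - 16886\right) 36824 = \left(-16696 - 190 \sqrt{15}\right) 36824 = -614813504 - 6996560 \sqrt{15}$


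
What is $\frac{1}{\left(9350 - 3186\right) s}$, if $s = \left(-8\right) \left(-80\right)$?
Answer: $\frac{1}{3944960} \approx 2.5349 \cdot 10^{-7}$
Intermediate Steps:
$s = 640$
$\frac{1}{\left(9350 - 3186\right) s} = \frac{1}{\left(9350 - 3186\right) 640} = \frac{1}{6164} \cdot \frac{1}{640} = \frac{1}{3944960}$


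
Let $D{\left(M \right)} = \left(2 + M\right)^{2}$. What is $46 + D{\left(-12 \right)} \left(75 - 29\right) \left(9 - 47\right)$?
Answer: $-174754$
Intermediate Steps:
$46 + D{\left(-12 \right)} \left(75 - 29\right) \left(9 - 47\right) = 46 + \left(2 - 12\right)^{2} \left(75 - 29\right) \left(9 - 47\right) = 46 + \left(-10\right)^{2} \cdot 46 \left(-38\right) = 46 + 100 \left(-1748\right) = 46 - 174800 = -174754$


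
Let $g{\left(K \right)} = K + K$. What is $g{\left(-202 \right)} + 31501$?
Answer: $31097$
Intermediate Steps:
$g{\left(K \right)} = 2 K$
$g{\left(-202 \right)} + 31501 = 2 \left(-202\right) + 31501 = -404 + 31501 = 31097$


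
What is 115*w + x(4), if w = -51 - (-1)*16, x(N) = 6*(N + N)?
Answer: -3977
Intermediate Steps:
x(N) = 12*N (x(N) = 6*(2*N) = 12*N)
w = -35 (w = -51 - 1*(-16) = -51 + 16 = -35)
115*w + x(4) = 115*(-35) + 12*4 = -4025 + 48 = -3977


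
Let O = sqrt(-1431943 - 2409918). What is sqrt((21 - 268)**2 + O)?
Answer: sqrt(61009 + I*sqrt(3841861)) ≈ 247.03 + 3.967*I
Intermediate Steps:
O = I*sqrt(3841861) (O = sqrt(-3841861) = I*sqrt(3841861) ≈ 1960.1*I)
sqrt((21 - 268)**2 + O) = sqrt((21 - 268)**2 + I*sqrt(3841861)) = sqrt((-247)**2 + I*sqrt(3841861)) = sqrt(61009 + I*sqrt(3841861))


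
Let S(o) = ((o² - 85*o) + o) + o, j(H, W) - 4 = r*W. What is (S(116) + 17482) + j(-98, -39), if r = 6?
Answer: 21080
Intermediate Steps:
j(H, W) = 4 + 6*W
S(o) = o² - 83*o (S(o) = (o² - 84*o) + o = o² - 83*o)
(S(116) + 17482) + j(-98, -39) = (116*(-83 + 116) + 17482) + (4 + 6*(-39)) = (116*33 + 17482) + (4 - 234) = (3828 + 17482) - 230 = 21310 - 230 = 21080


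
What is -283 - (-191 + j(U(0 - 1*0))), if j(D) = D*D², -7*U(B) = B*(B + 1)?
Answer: -92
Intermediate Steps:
U(B) = -B*(1 + B)/7 (U(B) = -B*(B + 1)/7 = -B*(1 + B)/7)
j(D) = D³
-283 - (-191 + j(U(0 - 1*0))) = -283 - (-191 + (-(0 - 1*0)*(1 + (0 - 1*0))/7)³) = -283 - (-191 + (-(0 + 0)*(1 + (0 + 0))/7)³) = -283 - (-191 + (-⅐*0*(1 + 0))³) = -283 - (-191 + (-⅐*0*1)³) = -283 - (-191 + 0³) = -283 - (-191 + 0) = -283 - 1*(-191) = -283 + 191 = -92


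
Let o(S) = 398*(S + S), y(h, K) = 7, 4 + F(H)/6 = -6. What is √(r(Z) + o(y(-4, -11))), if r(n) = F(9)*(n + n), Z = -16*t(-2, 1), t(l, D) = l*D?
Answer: 2*√433 ≈ 41.617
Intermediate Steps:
F(H) = -60 (F(H) = -24 + 6*(-6) = -24 - 36 = -60)
t(l, D) = D*l
o(S) = 796*S (o(S) = 398*(2*S) = 796*S)
Z = 32 (Z = -16*(-2) = 32)
r(n) = -120*n (r(n) = -60*(n + n) = -120*n)
√(r(Z) + o(y(-4, -11))) = √(-120*32 + 796*7) = √(-3840 + 5572) = √1732 = 2*√433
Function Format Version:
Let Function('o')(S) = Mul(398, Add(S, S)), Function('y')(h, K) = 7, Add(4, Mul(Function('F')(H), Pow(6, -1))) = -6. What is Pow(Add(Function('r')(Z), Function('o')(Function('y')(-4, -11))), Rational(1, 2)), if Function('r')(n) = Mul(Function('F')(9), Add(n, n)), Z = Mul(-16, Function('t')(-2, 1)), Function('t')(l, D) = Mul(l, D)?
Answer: Mul(2, Pow(433, Rational(1, 2))) ≈ 41.617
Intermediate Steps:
Function('F')(H) = -60 (Function('F')(H) = Add(-24, Mul(6, -6)) = Add(-24, -36) = -60)
Function('t')(l, D) = Mul(D, l)
Function('o')(S) = Mul(796, S) (Function('o')(S) = Mul(398, Mul(2, S)) = Mul(796, S))
Z = 32 (Z = Mul(-16, Mul(1, -2)) = Mul(-16, -2) = 32)
Function('r')(n) = Mul(-120, n) (Function('r')(n) = Mul(-60, Add(n, n)) = Mul(-60, Mul(2, n)) = Mul(-120, n))
Pow(Add(Function('r')(Z), Function('o')(Function('y')(-4, -11))), Rational(1, 2)) = Pow(Add(Mul(-120, 32), Mul(796, 7)), Rational(1, 2)) = Pow(Add(-3840, 5572), Rational(1, 2)) = Pow(1732, Rational(1, 2)) = Mul(2, Pow(433, Rational(1, 2)))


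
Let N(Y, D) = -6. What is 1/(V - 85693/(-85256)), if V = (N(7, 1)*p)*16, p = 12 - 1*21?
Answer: 85256/73746877 ≈ 0.0011561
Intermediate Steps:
p = -9 (p = 12 - 21 = -9)
V = 864 (V = -6*(-9)*16 = 54*16 = 864)
1/(V - 85693/(-85256)) = 1/(864 - 85693/(-85256)) = 1/(864 - 85693*(-1/85256)) = 1/(864 + 85693/85256) = 1/(73746877/85256) = 85256/73746877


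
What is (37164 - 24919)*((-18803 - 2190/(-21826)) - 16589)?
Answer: -4729408403245/10913 ≈ -4.3337e+8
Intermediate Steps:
(37164 - 24919)*((-18803 - 2190/(-21826)) - 16589) = 12245*((-18803 - 2190*(-1)/21826) - 16589) = 12245*((-18803 - 1*(-1095/10913)) - 16589) = 12245*((-18803 + 1095/10913) - 16589) = 12245*(-205196044/10913 - 16589) = 12245*(-386231801/10913) = -4729408403245/10913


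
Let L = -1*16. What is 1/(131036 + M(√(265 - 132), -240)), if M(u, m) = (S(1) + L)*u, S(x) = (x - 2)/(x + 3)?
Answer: 2096576/274726370811 + 260*√133/274726370811 ≈ 7.6424e-6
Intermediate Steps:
L = -16
S(x) = (-2 + x)/(3 + x)
M(u, m) = -65*u/4 (M(u, m) = ((-2 + 1)/(3 + 1) - 16)*u = (-1/4 - 16)*u = ((¼)*(-1) - 16)*u = (-¼ - 16)*u = -65*u/4)
1/(131036 + M(√(265 - 132), -240)) = 1/(131036 - 65*√(265 - 132)/4) = 1/(131036 - 65*√133/4)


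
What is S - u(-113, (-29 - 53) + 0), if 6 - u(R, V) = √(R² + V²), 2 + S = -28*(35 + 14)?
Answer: -1380 + √19493 ≈ -1240.4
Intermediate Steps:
S = -1374 (S = -2 - 28*(35 + 14) = -2 - 28*49 = -2 - 1372 = -1374)
u(R, V) = 6 - √(R² + V²)
S - u(-113, (-29 - 53) + 0) = -1374 - (6 - √((-113)² + ((-29 - 53) + 0)²)) = -1374 - (6 - √(12769 + (-82 + 0)²)) = -1374 - (6 - √(12769 + (-82)²)) = -1374 - (6 - √(12769 + 6724)) = -1374 - (6 - √19493) = -1374 + (-6 + √19493) = -1380 + √19493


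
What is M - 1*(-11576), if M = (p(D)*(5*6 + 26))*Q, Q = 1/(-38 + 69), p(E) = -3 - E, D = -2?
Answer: 358800/31 ≈ 11574.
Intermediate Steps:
Q = 1/31 ≈ 0.032258
M = -56/31 (M = ((-3 - 1*(-2))*(5*6 + 26))*(1/31) = ((-3 + 2)*(30 + 26))*(1/31) = -1*56*(1/31) = -56*1/31 = -56/31 ≈ -1.8065)
M - 1*(-11576) = -56/31 - 1*(-11576) = -56/31 + 11576 = 358800/31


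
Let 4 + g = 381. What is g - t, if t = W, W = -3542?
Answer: 3919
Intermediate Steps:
g = 377 (g = -4 + 381 = 377)
t = -3542
g - t = 377 - 1*(-3542) = 377 + 3542 = 3919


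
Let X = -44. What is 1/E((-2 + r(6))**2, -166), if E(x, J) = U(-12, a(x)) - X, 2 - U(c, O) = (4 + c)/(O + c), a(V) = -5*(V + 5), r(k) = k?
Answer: 117/5374 ≈ 0.021771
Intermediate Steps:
a(V) = -25 - 5*V (a(V) = -5*(5 + V) = -25 - 5*V)
U(c, O) = 2 - (4 + c)/(O + c)
E(x, J) = 44 + (-66 - 10*x)/(-37 - 5*x) (E(x, J) = (-4 - 12 + 2*(-25 - 5*x))/((-25 - 5*x) - 12) - 1*(-44) = (-4 - 12 + (-50 - 10*x))/(-37 - 5*x) + 44 = (-66 - 10*x)/(-37 - 5*x) + 44 = 44 + (-66 - 10*x)/(-37 - 5*x))
1/E((-2 + r(6))**2, -166) = 1/(2*(847 + 115*(-2 + 6)**2)/(37 + 5*(-2 + 6)**2)) = 1/(2*(847 + 115*4**2)/(37 + 5*4**2)) = 1/(2*(847 + 115*16)/(37 + 5*16)) = 1/(2*(847 + 1840)/(37 + 80)) = 1/(2*2687/117) = 1/(2*(1/117)*2687) = 1/(5374/117) = 117/5374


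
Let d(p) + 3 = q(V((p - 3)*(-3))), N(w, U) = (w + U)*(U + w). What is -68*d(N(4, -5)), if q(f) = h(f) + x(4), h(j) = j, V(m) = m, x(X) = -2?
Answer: -68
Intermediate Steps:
N(w, U) = (U + w)² (N(w, U) = (U + w)*(U + w) = (U + w)²)
q(f) = -2 + f (q(f) = f - 2 = -2 + f)
d(p) = 4 - 3*p (d(p) = -3 + (-2 + (p - 3)*(-3)) = -3 + (-2 + (-3 + p)*(-3)) = -3 + (-2 + (9 - 3*p)) = -3 + (7 - 3*p) = 4 - 3*p)
-68*d(N(4, -5)) = -68*(4 - 3*(-5 + 4)²) = -68*(4 - 3*(-1)²) = -68*(4 - 3*1) = -68*(4 - 3) = -68*1 = -68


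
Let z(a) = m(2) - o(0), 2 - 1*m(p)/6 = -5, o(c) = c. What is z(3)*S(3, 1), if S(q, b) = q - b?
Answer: 84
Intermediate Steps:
m(p) = 42 (m(p) = 12 - 6*(-5) = 12 + 30 = 42)
z(a) = 42 (z(a) = 42 - 1*0 = 42 + 0 = 42)
z(3)*S(3, 1) = 42*(3 - 1*1) = 42*(3 - 1) = 42*2 = 84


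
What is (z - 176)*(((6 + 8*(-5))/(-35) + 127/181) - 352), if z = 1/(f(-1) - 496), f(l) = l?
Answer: 194130665833/3148495 ≈ 61658.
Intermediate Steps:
z = -1/497 (z = 1/(-1 - 496) = 1/(-497) = -1/497 ≈ -0.0020121)
(z - 176)*(((6 + 8*(-5))/(-35) + 127/181) - 352) = (-1/497 - 176)*(((6 + 8*(-5))/(-35) + 127/181) - 352) = -87473*(((6 - 40)*(-1/35) + 127*(1/181)) - 352)/497 = -87473*((-34*(-1/35) + 127/181) - 352)/497 = -87473*((34/35 + 127/181) - 352)/497 = -87473*(10599/6335 - 352)/497 = -87473/497*(-2219321/6335) = 194130665833/3148495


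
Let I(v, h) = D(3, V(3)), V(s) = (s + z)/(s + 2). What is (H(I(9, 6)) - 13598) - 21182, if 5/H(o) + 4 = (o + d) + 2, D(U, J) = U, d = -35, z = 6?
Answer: -1182525/34 ≈ -34780.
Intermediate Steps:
V(s) = (6 + s)/(2 + s) (V(s) = (s + 6)/(s + 2) = (6 + s)/(2 + s))
I(v, h) = 3
H(o) = 5/(-37 + o) (H(o) = 5/(-4 + ((o - 35) + 2)) = 5/(-4 + ((-35 + o) + 2)) = 5/(-4 + (-33 + o)) = 5/(-37 + o))
(H(I(9, 6)) - 13598) - 21182 = (5/(-37 + 3) - 13598) - 21182 = (5/(-34) - 13598) - 21182 = (5*(-1/34) - 13598) - 21182 = (-5/34 - 13598) - 21182 = -462337/34 - 21182 = -1182525/34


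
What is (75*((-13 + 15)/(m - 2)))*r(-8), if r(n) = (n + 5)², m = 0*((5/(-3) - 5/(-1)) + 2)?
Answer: -675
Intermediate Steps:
m = 0 (m = 0*((5*(-⅓) - 5*(-1)) + 2) = 0*((-5/3 + 5) + 2) = 0*(10/3 + 2) = 0*(16/3) = 0)
r(n) = (5 + n)²
(75*((-13 + 15)/(m - 2)))*r(-8) = (75*((-13 + 15)/(0 - 2)))*(5 - 8)² = (75*(2/(-2)))*(-3)² = (75*(2*(-½)))*9 = (75*(-1))*9 = -75*9 = -675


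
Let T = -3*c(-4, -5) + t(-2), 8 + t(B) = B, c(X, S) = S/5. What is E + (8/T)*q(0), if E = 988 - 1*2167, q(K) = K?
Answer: -1179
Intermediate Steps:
c(X, S) = S/5 (c(X, S) = S*(⅕) = S/5)
E = -1179 (E = 988 - 2167 = -1179)
t(B) = -8 + B
T = -7 (T = -3*(-5)/5 + (-8 - 2) = -3*(-1) - 10 = 3 - 10 = -7)
E + (8/T)*q(0) = -1179 + (8/(-7))*0 = -1179 + (8*(-⅐))*0 = -1179 - 8/7*0 = -1179 + 0 = -1179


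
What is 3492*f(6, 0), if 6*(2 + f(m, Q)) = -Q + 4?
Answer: -4656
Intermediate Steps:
f(m, Q) = -4/3 - Q/6 (f(m, Q) = -2 + (-Q + 4)/6 = -2 + (4 - Q)/6 = -2 + (⅔ - Q/6) = -4/3 - Q/6)
3492*f(6, 0) = 3492*(-4/3 - ⅙*0) = 3492*(-4/3 + 0) = 3492*(-4/3) = -4656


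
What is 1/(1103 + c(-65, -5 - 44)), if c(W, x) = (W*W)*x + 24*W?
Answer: -1/207482 ≈ -4.8197e-6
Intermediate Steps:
c(W, x) = 24*W + x*W² (c(W, x) = W²*x + 24*W = x*W² + 24*W = 24*W + x*W²)
1/(1103 + c(-65, -5 - 44)) = 1/(1103 - 65*(24 - 65*(-5 - 44))) = 1/(1103 - 65*(24 - 65*(-49))) = 1/(1103 - 65*(24 + 3185)) = 1/(1103 - 65*3209) = 1/(1103 - 208585) = 1/(-207482) = -1/207482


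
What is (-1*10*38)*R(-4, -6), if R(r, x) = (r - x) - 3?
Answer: 380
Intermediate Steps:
R(r, x) = -3 + r - x
(-1*10*38)*R(-4, -6) = (-1*10*38)*(-3 - 4 - 1*(-6)) = (-10*38)*(-3 - 4 + 6) = -380*(-1) = 380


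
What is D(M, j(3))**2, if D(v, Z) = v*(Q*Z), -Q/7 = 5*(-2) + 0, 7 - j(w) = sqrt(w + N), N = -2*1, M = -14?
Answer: 34574400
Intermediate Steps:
N = -2
j(w) = 7 - sqrt(-2 + w) (j(w) = 7 - sqrt(w - 2) = 7 - sqrt(-2 + w))
Q = 70 (Q = -7*(5*(-2) + 0) = -7*(-10 + 0) = -7*(-10) = 70)
D(v, Z) = 70*Z*v (D(v, Z) = v*(70*Z) = 70*Z*v)
D(M, j(3))**2 = (70*(7 - sqrt(-2 + 3))*(-14))**2 = (70*(7 - sqrt(1))*(-14))**2 = (70*(7 - 1*1)*(-14))**2 = (70*(7 - 1)*(-14))**2 = (70*6*(-14))**2 = (-5880)**2 = 34574400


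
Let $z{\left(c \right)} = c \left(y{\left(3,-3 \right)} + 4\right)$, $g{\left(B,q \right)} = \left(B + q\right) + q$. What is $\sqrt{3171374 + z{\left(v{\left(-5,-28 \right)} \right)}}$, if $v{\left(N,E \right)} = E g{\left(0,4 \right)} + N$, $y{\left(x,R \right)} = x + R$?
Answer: $\sqrt{3170458} \approx 1780.6$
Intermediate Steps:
$g{\left(B,q \right)} = B + 2 q$
$y{\left(x,R \right)} = R + x$
$v{\left(N,E \right)} = N + 8 E$ ($v{\left(N,E \right)} = E \left(0 + 2 \cdot 4\right) + N = E \left(0 + 8\right) + N = E 8 + N = 8 E + N = N + 8 E$)
$z{\left(c \right)} = 4 c$ ($z{\left(c \right)} = c \left(\left(-3 + 3\right) + 4\right) = c \left(0 + 4\right) = c 4 = 4 c$)
$\sqrt{3171374 + z{\left(v{\left(-5,-28 \right)} \right)}} = \sqrt{3171374 + 4 \left(-5 + 8 \left(-28\right)\right)} = \sqrt{3171374 + 4 \left(-5 - 224\right)} = \sqrt{3171374 + 4 \left(-229\right)} = \sqrt{3171374 - 916} = \sqrt{3170458}$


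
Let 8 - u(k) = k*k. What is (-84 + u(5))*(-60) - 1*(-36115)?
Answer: 42175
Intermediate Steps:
u(k) = 8 - k**2 (u(k) = 8 - k*k = 8 - k**2)
(-84 + u(5))*(-60) - 1*(-36115) = (-84 + (8 - 1*5**2))*(-60) - 1*(-36115) = (-84 + (8 - 1*25))*(-60) + 36115 = (-84 + (8 - 25))*(-60) + 36115 = (-84 - 17)*(-60) + 36115 = -101*(-60) + 36115 = 6060 + 36115 = 42175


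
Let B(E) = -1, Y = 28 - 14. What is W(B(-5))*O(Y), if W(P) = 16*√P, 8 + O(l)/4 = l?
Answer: 384*I ≈ 384.0*I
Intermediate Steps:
Y = 14
O(l) = -32 + 4*l
W(B(-5))*O(Y) = (16*√(-1))*(-32 + 4*14) = (16*I)*(-32 + 56) = (16*I)*24 = 384*I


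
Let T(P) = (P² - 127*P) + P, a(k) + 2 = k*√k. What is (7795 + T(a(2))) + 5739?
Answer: 13798 - 260*√2 ≈ 13430.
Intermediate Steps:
a(k) = -2 + k^(3/2) (a(k) = -2 + k*√k = -2 + k^(3/2))
T(P) = P² - 126*P
(7795 + T(a(2))) + 5739 = (7795 + (-2 + 2^(3/2))*(-126 + (-2 + 2^(3/2)))) + 5739 = (7795 + (-2 + 2*√2)*(-126 + (-2 + 2*√2))) + 5739 = (7795 + (-2 + 2*√2)*(-128 + 2*√2)) + 5739 = (7795 + (-128 + 2*√2)*(-2 + 2*√2)) + 5739 = 13534 + (-128 + 2*√2)*(-2 + 2*√2)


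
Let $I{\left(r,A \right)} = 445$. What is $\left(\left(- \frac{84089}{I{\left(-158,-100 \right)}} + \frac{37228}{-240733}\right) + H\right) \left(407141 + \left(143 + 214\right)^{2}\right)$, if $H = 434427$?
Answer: $\frac{4973637997677087564}{21425237} \approx 2.3214 \cdot 10^{11}$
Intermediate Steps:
$\left(\left(- \frac{84089}{I{\left(-158,-100 \right)}} + \frac{37228}{-240733}\right) + H\right) \left(407141 + \left(143 + 214\right)^{2}\right) = \left(\left(- \frac{84089}{445} + \frac{37228}{-240733}\right) + 434427\right) \left(407141 + \left(143 + 214\right)^{2}\right) = \left(\left(\left(-84089\right) \frac{1}{445} + 37228 \left(- \frac{1}{240733}\right)\right) + 434427\right) \left(407141 + 357^{2}\right) = \left(\left(- \frac{84089}{445} - \frac{37228}{240733}\right) + 434427\right) \left(407141 + 127449\right) = \left(- \frac{20259563697}{107126185} + 434427\right) 534590 = \frac{46518247607298}{107126185} \cdot 534590 = \frac{4973637997677087564}{21425237}$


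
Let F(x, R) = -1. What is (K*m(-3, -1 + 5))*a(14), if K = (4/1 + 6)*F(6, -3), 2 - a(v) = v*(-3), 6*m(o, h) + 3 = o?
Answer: 440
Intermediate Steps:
m(o, h) = -1/2 + o/6
a(v) = 2 + 3*v (a(v) = 2 - v*(-3) = 2 - (-3)*v = 2 + 3*v)
K = -10 (K = (4/1 + 6)*(-1) = (4*1 + 6)*(-1) = (4 + 6)*(-1) = 10*(-1) = -10)
(K*m(-3, -1 + 5))*a(14) = (-10*(-1/2 + (1/6)*(-3)))*(2 + 3*14) = (-10*(-1/2 - 1/2))*(2 + 42) = -10*(-1)*44 = 10*44 = 440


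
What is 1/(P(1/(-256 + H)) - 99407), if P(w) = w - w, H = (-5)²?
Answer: -1/99407 ≈ -1.0060e-5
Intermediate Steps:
H = 25
P(w) = 0
1/(P(1/(-256 + H)) - 99407) = 1/(0 - 99407) = 1/(-99407) = -1/99407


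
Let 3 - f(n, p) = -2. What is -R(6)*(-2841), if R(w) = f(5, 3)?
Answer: 14205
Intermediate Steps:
f(n, p) = 5 (f(n, p) = 3 - 1*(-2) = 3 + 2 = 5)
R(w) = 5
-R(6)*(-2841) = -5*(-2841) = -1*(-14205) = 14205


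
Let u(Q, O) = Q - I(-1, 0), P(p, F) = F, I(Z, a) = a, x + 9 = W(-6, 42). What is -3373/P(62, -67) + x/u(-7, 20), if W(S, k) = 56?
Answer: 20462/469 ≈ 43.629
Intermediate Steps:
x = 47 (x = -9 + 56 = 47)
u(Q, O) = Q (u(Q, O) = Q - 1*0 = Q + 0 = Q)
-3373/P(62, -67) + x/u(-7, 20) = -3373/(-67) + 47/(-7) = -3373*(-1/67) + 47*(-1/7) = 3373/67 - 47/7 = 20462/469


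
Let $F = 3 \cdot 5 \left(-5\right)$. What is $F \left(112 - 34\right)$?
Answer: $-5850$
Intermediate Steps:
$F = -75$ ($F = 15 \left(-5\right) = -75$)
$F \left(112 - 34\right) = - 75 \left(112 - 34\right) = \left(-75\right) 78 = -5850$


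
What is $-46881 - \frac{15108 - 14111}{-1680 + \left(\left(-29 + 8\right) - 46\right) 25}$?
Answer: $- \frac{157284758}{3355} \approx -46881.0$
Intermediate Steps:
$-46881 - \frac{15108 - 14111}{-1680 + \left(\left(-29 + 8\right) - 46\right) 25} = -46881 - \frac{997}{-1680 + \left(-21 - 46\right) 25} = -46881 - \frac{997}{-1680 - 1675} = -46881 - \frac{997}{-3355} = -46881 - 997 \left(- \frac{1}{3355}\right) = -46881 - - \frac{997}{3355} = -46881 + \frac{997}{3355} = - \frac{157284758}{3355}$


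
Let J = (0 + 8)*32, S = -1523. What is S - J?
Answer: -1779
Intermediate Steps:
J = 256 (J = 8*32 = 256)
S - J = -1523 - 1*256 = -1523 - 256 = -1779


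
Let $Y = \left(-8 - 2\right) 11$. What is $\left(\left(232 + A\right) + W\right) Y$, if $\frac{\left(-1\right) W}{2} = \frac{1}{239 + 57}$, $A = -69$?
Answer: $- \frac{1326765}{74} \approx -17929.0$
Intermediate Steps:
$W = - \frac{1}{148}$ ($W = - \frac{2}{239 + 57} = - \frac{2}{296} = \left(-2\right) \frac{1}{296} = - \frac{1}{148} \approx -0.0067568$)
$Y = -110$ ($Y = \left(-10\right) 11 = -110$)
$\left(\left(232 + A\right) + W\right) Y = \left(\left(232 - 69\right) - \frac{1}{148}\right) \left(-110\right) = \left(163 - \frac{1}{148}\right) \left(-110\right) = \frac{24123}{148} \left(-110\right) = - \frac{1326765}{74}$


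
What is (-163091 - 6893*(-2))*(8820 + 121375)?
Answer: -19438764475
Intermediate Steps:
(-163091 - 6893*(-2))*(8820 + 121375) = (-163091 + 13786)*130195 = -149305*130195 = -19438764475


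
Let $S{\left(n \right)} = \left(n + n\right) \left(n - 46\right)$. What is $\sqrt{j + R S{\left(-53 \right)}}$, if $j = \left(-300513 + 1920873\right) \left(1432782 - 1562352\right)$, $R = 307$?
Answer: $3 i \sqrt{23327424838} \approx 4.582 \cdot 10^{5} i$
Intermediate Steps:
$S{\left(n \right)} = 2 n \left(-46 + n\right)$
$j = -209950045200$ ($j = 1620360 \left(-129570\right) = -209950045200$)
$\sqrt{j + R S{\left(-53 \right)}} = \sqrt{-209950045200 + 307 \cdot 2 \left(-53\right) \left(-46 - 53\right)} = \sqrt{-209950045200 + 307 \cdot 2 \left(-53\right) \left(-99\right)} = \sqrt{-209950045200 + 307 \cdot 10494} = \sqrt{-209950045200 + 3221658} = \sqrt{-209946823542} = 3 i \sqrt{23327424838}$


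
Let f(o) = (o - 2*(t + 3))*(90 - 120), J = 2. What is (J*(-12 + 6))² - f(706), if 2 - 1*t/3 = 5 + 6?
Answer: 22764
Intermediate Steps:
t = -27 (t = 6 - 3*(5 + 6) = 6 - 3*11 = 6 - 33 = -27)
f(o) = -1440 - 30*o (f(o) = (o - 2*(-27 + 3))*(90 - 120) = (o - 2*(-24))*(-30) = (o + 48)*(-30) = (48 + o)*(-30) = -1440 - 30*o)
(J*(-12 + 6))² - f(706) = (2*(-12 + 6))² - (-1440 - 30*706) = (2*(-6))² - (-1440 - 21180) = (-12)² - 1*(-22620) = 144 + 22620 = 22764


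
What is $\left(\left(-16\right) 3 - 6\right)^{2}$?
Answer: $2916$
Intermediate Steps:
$\left(\left(-16\right) 3 - 6\right)^{2} = \left(-48 - 6\right)^{2} = \left(-54\right)^{2} = 2916$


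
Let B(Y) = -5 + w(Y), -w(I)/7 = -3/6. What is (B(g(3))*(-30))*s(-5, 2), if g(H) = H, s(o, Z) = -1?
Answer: -45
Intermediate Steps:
w(I) = 7/2 (w(I) = -(-21)/6 = -7*(-1/2) = 7/2)
B(Y) = -3/2 (B(Y) = -5 + 7/2 = -3/2)
(B(g(3))*(-30))*s(-5, 2) = -3/2*(-30)*(-1) = 45*(-1) = -45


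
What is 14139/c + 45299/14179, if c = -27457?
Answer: 1043297762/389312803 ≈ 2.6798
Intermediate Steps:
14139/c + 45299/14179 = 14139/(-27457) + 45299/14179 = 14139*(-1/27457) + 45299*(1/14179) = -14139/27457 + 45299/14179 = 1043297762/389312803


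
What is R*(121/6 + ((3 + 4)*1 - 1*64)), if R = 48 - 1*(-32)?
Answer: -8840/3 ≈ -2946.7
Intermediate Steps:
R = 80 (R = 48 + 32 = 80)
R*(121/6 + ((3 + 4)*1 - 1*64)) = 80*(121/6 + ((3 + 4)*1 - 1*64)) = 80*(121*(⅙) + (7*1 - 64)) = 80*(121/6 + (7 - 64)) = 80*(121/6 - 57) = 80*(-221/6) = -8840/3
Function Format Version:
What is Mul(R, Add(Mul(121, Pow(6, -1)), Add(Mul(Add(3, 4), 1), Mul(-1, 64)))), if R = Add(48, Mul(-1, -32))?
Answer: Rational(-8840, 3) ≈ -2946.7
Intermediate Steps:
R = 80 (R = Add(48, 32) = 80)
Mul(R, Add(Mul(121, Pow(6, -1)), Add(Mul(Add(3, 4), 1), Mul(-1, 64)))) = Mul(80, Add(Mul(121, Pow(6, -1)), Add(Mul(Add(3, 4), 1), Mul(-1, 64)))) = Mul(80, Add(Mul(121, Rational(1, 6)), Add(Mul(7, 1), -64))) = Mul(80, Add(Rational(121, 6), Add(7, -64))) = Mul(80, Add(Rational(121, 6), -57)) = Mul(80, Rational(-221, 6)) = Rational(-8840, 3)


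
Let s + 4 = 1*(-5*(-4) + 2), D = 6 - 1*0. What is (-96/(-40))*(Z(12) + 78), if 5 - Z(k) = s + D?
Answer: 708/5 ≈ 141.60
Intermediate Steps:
D = 6 (D = 6 + 0 = 6)
s = 18 (s = -4 + 1*(-5*(-4) + 2) = -4 + 1*(20 + 2) = -4 + 1*22 = -4 + 22 = 18)
Z(k) = -19 (Z(k) = 5 - (18 + 6) = 5 - 1*24 = 5 - 24 = -19)
(-96/(-40))*(Z(12) + 78) = (-96/(-40))*(-19 + 78) = -96*(-1/40)*59 = (12/5)*59 = 708/5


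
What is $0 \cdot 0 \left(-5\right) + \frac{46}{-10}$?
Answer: $- \frac{23}{5} \approx -4.6$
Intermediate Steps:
$0 \cdot 0 \left(-5\right) + \frac{46}{-10} = 0 \cdot 0 + 46 \left(- \frac{1}{10}\right) = 0 - \frac{23}{5} = - \frac{23}{5}$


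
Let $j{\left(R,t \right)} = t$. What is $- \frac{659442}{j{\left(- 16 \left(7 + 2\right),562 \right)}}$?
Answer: $- \frac{329721}{281} \approx -1173.4$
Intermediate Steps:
$- \frac{659442}{j{\left(- 16 \left(7 + 2\right),562 \right)}} = - \frac{659442}{562} = \left(-659442\right) \frac{1}{562} = - \frac{329721}{281}$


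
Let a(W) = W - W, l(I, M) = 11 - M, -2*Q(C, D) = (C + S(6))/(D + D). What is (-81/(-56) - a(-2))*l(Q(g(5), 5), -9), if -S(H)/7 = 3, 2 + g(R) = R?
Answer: 405/14 ≈ 28.929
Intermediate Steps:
g(R) = -2 + R
S(H) = -21 (S(H) = -7*3 = -21)
Q(C, D) = -(-21 + C)/(4*D) (Q(C, D) = -(C - 21)/(2*(D + D)) = -(-21 + C)/(2*(2*D)) = -(-21 + C)*1/(2*D)/2 = -(-21 + C)/(4*D))
a(W) = 0
(-81/(-56) - a(-2))*l(Q(g(5), 5), -9) = (-81/(-56) - 1*0)*(11 - 1*(-9)) = (-81*(-1/56) + 0)*(11 + 9) = (81/56 + 0)*20 = (81/56)*20 = 405/14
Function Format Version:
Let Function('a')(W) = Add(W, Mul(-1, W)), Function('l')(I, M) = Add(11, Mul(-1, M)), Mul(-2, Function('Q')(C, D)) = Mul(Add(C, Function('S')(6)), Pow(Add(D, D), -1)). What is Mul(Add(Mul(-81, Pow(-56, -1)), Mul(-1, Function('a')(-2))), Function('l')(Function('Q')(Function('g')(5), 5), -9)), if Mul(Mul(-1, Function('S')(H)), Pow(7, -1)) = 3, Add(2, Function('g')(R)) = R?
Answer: Rational(405, 14) ≈ 28.929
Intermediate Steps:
Function('g')(R) = Add(-2, R)
Function('S')(H) = -21 (Function('S')(H) = Mul(-7, 3) = -21)
Function('Q')(C, D) = Mul(Rational(-1, 4), Pow(D, -1), Add(-21, C)) (Function('Q')(C, D) = Mul(Rational(-1, 2), Mul(Add(C, -21), Pow(Add(D, D), -1))) = Mul(Rational(-1, 2), Mul(Add(-21, C), Pow(Mul(2, D), -1))) = Mul(Rational(-1, 2), Mul(Add(-21, C), Mul(Rational(1, 2), Pow(D, -1)))) = Mul(Rational(-1, 2), Mul(Rational(1, 2), Pow(D, -1), Add(-21, C))) = Mul(Rational(-1, 4), Pow(D, -1), Add(-21, C)))
Function('a')(W) = 0
Mul(Add(Mul(-81, Pow(-56, -1)), Mul(-1, Function('a')(-2))), Function('l')(Function('Q')(Function('g')(5), 5), -9)) = Mul(Add(Mul(-81, Pow(-56, -1)), Mul(-1, 0)), Add(11, Mul(-1, -9))) = Mul(Add(Mul(-81, Rational(-1, 56)), 0), Add(11, 9)) = Mul(Add(Rational(81, 56), 0), 20) = Mul(Rational(81, 56), 20) = Rational(405, 14)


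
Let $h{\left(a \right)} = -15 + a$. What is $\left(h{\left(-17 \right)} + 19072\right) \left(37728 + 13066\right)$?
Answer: $967117760$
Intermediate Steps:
$\left(h{\left(-17 \right)} + 19072\right) \left(37728 + 13066\right) = \left(\left(-15 - 17\right) + 19072\right) \left(37728 + 13066\right) = \left(-32 + 19072\right) 50794 = 19040 \cdot 50794 = 967117760$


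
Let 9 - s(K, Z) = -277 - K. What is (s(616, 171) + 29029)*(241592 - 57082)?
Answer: 5522568810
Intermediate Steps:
s(K, Z) = 286 + K (s(K, Z) = 9 - (-277 - K) = 9 + (277 + K) = 286 + K)
(s(616, 171) + 29029)*(241592 - 57082) = ((286 + 616) + 29029)*(241592 - 57082) = (902 + 29029)*184510 = 29931*184510 = 5522568810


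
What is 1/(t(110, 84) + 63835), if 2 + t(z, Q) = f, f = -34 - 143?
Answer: 1/63656 ≈ 1.5709e-5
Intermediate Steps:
f = -177
t(z, Q) = -179 (t(z, Q) = -2 - 177 = -179)
1/(t(110, 84) + 63835) = 1/(-179 + 63835) = 1/63656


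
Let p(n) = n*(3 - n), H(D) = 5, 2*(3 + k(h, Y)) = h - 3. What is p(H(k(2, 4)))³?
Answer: -1000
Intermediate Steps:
k(h, Y) = -9/2 + h/2 (k(h, Y) = -3 + (h - 3)/2 = -3 + (-3 + h)/2 = -3 + (-3/2 + h/2) = -9/2 + h/2)
p(H(k(2, 4)))³ = (5*(3 - 1*5))³ = (5*(3 - 5))³ = (5*(-2))³ = (-10)³ = -1000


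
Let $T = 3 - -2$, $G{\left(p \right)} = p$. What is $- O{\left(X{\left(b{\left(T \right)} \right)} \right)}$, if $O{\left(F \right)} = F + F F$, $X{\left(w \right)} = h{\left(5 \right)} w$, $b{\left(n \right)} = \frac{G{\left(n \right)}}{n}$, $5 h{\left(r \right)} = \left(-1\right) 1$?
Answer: $\frac{4}{25} \approx 0.16$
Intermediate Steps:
$h{\left(r \right)} = - \frac{1}{5}$ ($h{\left(r \right)} = \frac{\left(-1\right) 1}{5} = \frac{1}{5} \left(-1\right) = - \frac{1}{5}$)
$T = 5$ ($T = 3 + 2 = 5$)
$b{\left(n \right)} = 1$ ($b{\left(n \right)} = \frac{n}{n} = 1$)
$X{\left(w \right)} = - \frac{w}{5}$
$O{\left(F \right)} = F + F^{2}$
$- O{\left(X{\left(b{\left(T \right)} \right)} \right)} = - \left(- \frac{1}{5}\right) 1 \left(1 - \frac{1}{5}\right) = - \frac{\left(-1\right) \left(1 - \frac{1}{5}\right)}{5} = - \frac{\left(-1\right) 4}{5 \cdot 5} = \left(-1\right) \left(- \frac{4}{25}\right) = \frac{4}{25}$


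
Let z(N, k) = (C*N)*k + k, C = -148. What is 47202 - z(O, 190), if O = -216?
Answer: -6026908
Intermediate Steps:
z(N, k) = k - 148*N*k (z(N, k) = (-148*N)*k + k = -148*N*k + k = k - 148*N*k)
47202 - z(O, 190) = 47202 - 190*(1 - 148*(-216)) = 47202 - 190*(1 + 31968) = 47202 - 190*31969 = 47202 - 1*6074110 = 47202 - 6074110 = -6026908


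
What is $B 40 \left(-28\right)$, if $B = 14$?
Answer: $-15680$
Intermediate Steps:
$B 40 \left(-28\right) = 14 \cdot 40 \left(-28\right) = 560 \left(-28\right) = -15680$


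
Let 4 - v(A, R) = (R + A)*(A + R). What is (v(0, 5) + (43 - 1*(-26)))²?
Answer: 2304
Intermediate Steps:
v(A, R) = 4 - (A + R)² (v(A, R) = 4 - (R + A)*(A + R) = 4 - (A + R)*(A + R) = 4 - (A + R)²)
(v(0, 5) + (43 - 1*(-26)))² = ((4 - (0 + 5)²) + (43 - 1*(-26)))² = ((4 - 1*5²) + (43 + 26))² = ((4 - 1*25) + 69)² = ((4 - 25) + 69)² = (-21 + 69)² = 48² = 2304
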